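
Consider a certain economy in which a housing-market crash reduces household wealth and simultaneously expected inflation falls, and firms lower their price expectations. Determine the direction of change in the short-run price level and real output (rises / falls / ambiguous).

Price level: falls; output: ambiguous

The first event is a negative demand shock: AD shifts left, which by itself pushes P down and Y down.
The second is a favourable supply shock: SRAS shifts right, which by itself pushes P down and Y up.
Both shocks push P down, so P falls. The two shocks push Y in opposite directions, so the effect on Y is ambiguous.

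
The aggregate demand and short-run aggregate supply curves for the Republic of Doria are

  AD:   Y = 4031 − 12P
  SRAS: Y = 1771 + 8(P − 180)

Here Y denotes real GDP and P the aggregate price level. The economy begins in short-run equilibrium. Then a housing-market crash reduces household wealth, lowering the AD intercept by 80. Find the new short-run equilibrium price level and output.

P = 181, Y = 1779

This is a negative demand shock: AD shifts left.
New AD: Y = 3951 − 12P.
SRAS can be written Y = 331 + 8P.
Set AD = SRAS: 3951 − 12P = 331 + 8P, so 3620 = 20P and P = 181.
Y = 3951 − 12·181 = 1779.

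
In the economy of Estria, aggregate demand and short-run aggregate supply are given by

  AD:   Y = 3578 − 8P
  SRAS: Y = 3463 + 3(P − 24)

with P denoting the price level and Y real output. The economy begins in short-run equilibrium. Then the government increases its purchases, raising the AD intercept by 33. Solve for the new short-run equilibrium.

This is a positive demand shock: AD shifts right.
New AD: Y = 3611 − 8P.
SRAS can be written Y = 3391 + 3P.
Set AD = SRAS: 3611 − 8P = 3391 + 3P, so 220 = 11P and P = 20.
Y = 3611 − 8·20 = 3451.

P = 20, Y = 3451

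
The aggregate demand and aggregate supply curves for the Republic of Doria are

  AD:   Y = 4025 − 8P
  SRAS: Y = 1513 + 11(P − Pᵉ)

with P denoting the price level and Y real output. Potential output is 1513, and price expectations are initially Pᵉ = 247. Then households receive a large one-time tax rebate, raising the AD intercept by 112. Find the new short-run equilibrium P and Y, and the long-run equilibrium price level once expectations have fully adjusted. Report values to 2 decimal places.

AD shifts right: new AD is Y = 4137 − 8P. With Pᵉ = 247, SRAS is Y = 11P − 1204.
Short run: 4137 − 8P = 11P − 1204 gives 5341 = 19P, so P = 281.11 and Y = 4137 − 8P = 1888.16.
Y = 1888.16 is above potential 1513; expectations adjust and SRAS shifts left until Y = 1513.
Long run: on the new AD curve, 1513 = 4137 − 8P gives P = 328.00.

Short run: P = 281.11, Y = 1888.16. Long run: P = 328.00.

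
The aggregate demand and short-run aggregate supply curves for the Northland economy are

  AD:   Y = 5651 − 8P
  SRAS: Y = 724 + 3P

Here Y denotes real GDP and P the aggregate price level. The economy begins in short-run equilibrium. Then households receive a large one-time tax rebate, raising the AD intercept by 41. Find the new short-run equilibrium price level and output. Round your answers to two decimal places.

P = 451.64, Y = 2078.91

This is a positive demand shock: AD shifts right.
New AD: Y = 5692 − 8P.
Set AD = SRAS: 5692 − 8P = 724 + 3P, so 4968 = 11P and P = 451.64.
Substituting into AD, Y = 2078.91.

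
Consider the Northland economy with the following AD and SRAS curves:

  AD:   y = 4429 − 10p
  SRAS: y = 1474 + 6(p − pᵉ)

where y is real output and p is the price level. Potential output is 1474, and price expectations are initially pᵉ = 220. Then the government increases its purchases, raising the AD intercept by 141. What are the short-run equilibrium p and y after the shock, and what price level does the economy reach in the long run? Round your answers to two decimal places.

AD shifts right: new AD is y = 4570 − 10p. With pᵉ = 220, SRAS is y = 154 + 6p.
Short run: 4570 − 10p = 154 + 6p gives 4416 = 16p, so p = 276.00 and y = 4570 − 10p = 1810.00.
y = 1810.00 is above potential 1474; expectations adjust and SRAS shifts left until y = 1474.
Long run: on the new AD curve, 1474 = 4570 − 10p gives p = 309.60.

Short run: p = 276.00, y = 1810.00. Long run: p = 309.60.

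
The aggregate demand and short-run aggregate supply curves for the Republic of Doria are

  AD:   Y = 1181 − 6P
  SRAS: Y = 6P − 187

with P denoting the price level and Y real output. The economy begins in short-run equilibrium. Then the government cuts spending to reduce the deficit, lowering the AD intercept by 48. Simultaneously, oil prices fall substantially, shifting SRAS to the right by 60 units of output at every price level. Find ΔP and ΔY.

After both shocks: AD is Y = 1133 − 6P and SRAS is Y = 6P − 127.
Setting them equal: 1260 = 12P, so P = 105.
Y = 1133 − 6·105 = 503.
Initially P = 114, Y = 497, so ΔP = -9 and ΔY = +6.

ΔP = -9, ΔY = +6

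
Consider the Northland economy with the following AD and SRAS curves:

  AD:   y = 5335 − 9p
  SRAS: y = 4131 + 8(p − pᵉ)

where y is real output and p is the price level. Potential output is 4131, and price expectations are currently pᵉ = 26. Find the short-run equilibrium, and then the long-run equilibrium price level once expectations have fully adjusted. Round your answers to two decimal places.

Short run: p = 83.06, y = 4587.47. Long run: p = 133.78.

Short run: with pᵉ = 26, SRAS is y = 3923 + 8p. Setting AD = SRAS gives 1412 = 17p, so p = 83.06 and y = 5335 − 9p = 4587.47.
Output 4587.47 is above potential 4131, so over time expected prices rise and SRAS shifts left until y returns to 4131.
Long run: y = 4131 on the AD curve gives 4131 = 5335 − 9p, so p = 133.78.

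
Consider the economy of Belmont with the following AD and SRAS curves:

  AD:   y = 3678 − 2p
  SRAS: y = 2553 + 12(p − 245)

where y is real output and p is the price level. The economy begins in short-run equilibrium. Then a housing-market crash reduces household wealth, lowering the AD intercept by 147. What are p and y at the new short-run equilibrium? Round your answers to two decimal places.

This is a negative demand shock: AD shifts left.
New AD: y = 3531 − 2p.
SRAS can be written y = 12p − 387.
Set AD = SRAS: 3531 − 2p = 12p − 387, so 3918 = 14p and p = 279.86.
Substituting into AD, y = 2971.29.

p = 279.86, y = 2971.29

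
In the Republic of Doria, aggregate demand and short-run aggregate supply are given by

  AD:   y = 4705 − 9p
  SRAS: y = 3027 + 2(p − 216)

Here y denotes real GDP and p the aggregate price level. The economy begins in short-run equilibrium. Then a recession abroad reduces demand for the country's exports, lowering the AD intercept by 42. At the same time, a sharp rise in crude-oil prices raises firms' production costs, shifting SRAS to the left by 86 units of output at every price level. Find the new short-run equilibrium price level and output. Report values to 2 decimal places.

After both shocks: AD is y = 4663 − 9p and SRAS is y = 2509 + 2p.
Setting them equal: 2154 = 11p, so p = 195.82.
Substituting into AD, y = 2900.64.

p = 195.82, y = 2900.64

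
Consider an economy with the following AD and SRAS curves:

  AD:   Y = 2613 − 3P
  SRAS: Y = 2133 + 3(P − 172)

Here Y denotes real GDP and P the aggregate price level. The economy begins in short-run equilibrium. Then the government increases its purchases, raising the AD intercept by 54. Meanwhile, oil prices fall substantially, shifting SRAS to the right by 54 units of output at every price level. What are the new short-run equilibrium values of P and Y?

After both shocks: AD is Y = 2667 − 3P and SRAS is Y = 1671 + 3P.
Setting them equal: 996 = 6P, so P = 166.
Y = 2667 − 3·166 = 2169.

P = 166, Y = 2169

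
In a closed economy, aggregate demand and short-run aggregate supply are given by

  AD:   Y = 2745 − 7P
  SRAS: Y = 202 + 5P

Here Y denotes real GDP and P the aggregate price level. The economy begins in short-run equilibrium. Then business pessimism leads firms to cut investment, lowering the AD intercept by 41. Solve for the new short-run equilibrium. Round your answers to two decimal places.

This is a negative demand shock: AD shifts left.
New AD: Y = 2704 − 7P.
Set AD = SRAS: 2704 − 7P = 202 + 5P, so 2502 = 12P and P = 208.50.
Substituting into AD, Y = 1244.50.

P = 208.50, Y = 1244.50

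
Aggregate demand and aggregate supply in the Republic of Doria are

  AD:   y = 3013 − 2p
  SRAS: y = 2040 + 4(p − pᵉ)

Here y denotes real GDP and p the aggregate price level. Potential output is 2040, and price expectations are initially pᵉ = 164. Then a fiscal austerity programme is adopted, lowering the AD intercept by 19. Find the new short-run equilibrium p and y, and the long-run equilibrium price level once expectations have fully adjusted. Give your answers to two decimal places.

Short run: p = 268.33, y = 2457.33. Long run: p = 477.00.

AD shifts left: new AD is y = 2994 − 2p. With pᵉ = 164, SRAS is y = 1384 + 4p.
Short run: 2994 − 2p = 1384 + 4p gives 1610 = 6p, so p = 268.33 and y = 2994 − 2p = 2457.33.
y = 2457.33 is above potential 2040; expectations adjust and SRAS shifts left until y = 2040.
Long run: on the new AD curve, 2040 = 2994 − 2p gives p = 477.00.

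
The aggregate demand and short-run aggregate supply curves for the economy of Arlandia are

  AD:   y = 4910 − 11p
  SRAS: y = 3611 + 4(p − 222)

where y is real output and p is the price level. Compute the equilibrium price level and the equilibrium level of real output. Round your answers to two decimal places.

p = 145.80, y = 3306.20

Write SRAS as y = 3611 + 4p − 888 = 2723 + 4p.
Set AD = SRAS: 4910 − 11p = 2723 + 4p, so 2187 = 15p and p = 145.80.
Substituting into AD, y = 4910 − 11p = 3306.20.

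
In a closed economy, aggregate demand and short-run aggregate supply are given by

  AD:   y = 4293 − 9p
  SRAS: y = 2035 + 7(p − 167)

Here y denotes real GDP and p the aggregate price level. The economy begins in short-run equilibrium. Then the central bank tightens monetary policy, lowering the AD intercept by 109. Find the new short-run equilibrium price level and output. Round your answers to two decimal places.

This is a negative demand shock: AD shifts left.
New AD: y = 4184 − 9p.
SRAS can be written y = 866 + 7p.
Set AD = SRAS: 4184 − 9p = 866 + 7p, so 3318 = 16p and p = 207.38.
Substituting into AD, y = 2317.63.

p = 207.38, y = 2317.63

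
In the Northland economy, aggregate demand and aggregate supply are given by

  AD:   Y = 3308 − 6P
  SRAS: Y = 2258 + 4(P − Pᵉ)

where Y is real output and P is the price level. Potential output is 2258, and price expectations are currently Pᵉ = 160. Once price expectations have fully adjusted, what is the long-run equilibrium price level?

Short run: with Pᵉ = 160, SRAS is Y = 1618 + 4P. Setting AD = SRAS gives 1690 = 10P, so P = 169 and Y = 3308 − 6·169 = 2294.
Output 2294 is above potential 2258, so over time expected prices rise and SRAS shifts left until Y returns to 2258.
Long run: Y = 2258 on the AD curve gives 2258 = 3308 − 6P, so P = 175.

Long-run P = 175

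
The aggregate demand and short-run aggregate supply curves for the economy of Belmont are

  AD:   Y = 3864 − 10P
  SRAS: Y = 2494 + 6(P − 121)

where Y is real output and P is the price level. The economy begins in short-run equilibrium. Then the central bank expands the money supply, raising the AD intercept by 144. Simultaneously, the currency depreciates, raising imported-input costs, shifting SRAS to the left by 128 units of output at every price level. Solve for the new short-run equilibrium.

P = 148, Y = 2528

After both shocks: AD is Y = 4008 − 10P and SRAS is Y = 1640 + 6P.
Setting them equal: 2368 = 16P, so P = 148.
Y = 4008 − 10·148 = 2528.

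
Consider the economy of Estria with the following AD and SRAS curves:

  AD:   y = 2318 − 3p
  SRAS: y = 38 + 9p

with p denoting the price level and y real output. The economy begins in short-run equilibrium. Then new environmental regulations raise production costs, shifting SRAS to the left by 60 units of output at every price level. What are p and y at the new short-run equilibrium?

This is a negative supply shock: SRAS shifts left.
New SRAS: y = 9p − 22.
Set AD = SRAS: 2318 − 3p = 9p − 22, so 2340 = 12p and p = 195.
y = 2318 − 3·195 = 1733.

p = 195, y = 1733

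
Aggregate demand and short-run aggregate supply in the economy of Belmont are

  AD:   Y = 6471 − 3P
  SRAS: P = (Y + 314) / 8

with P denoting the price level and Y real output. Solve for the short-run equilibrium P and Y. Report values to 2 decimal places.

P = 616.82, Y = 4620.55

Rearrange SRAS to Y = 8P − 314.
Set AD = SRAS: 6471 − 3P = 8P − 314, so 6785 = 11P and P = 616.82.
Substituting into AD, Y = 6471 − 3P = 4620.55.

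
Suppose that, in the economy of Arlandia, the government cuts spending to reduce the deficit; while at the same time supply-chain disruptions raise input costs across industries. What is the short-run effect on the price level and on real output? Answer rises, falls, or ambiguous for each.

Price level: ambiguous; output: falls

The first event is a negative demand shock: AD shifts left, which by itself pushes P down and Y down.
The second is an adverse supply shock: SRAS shifts left, which by itself pushes P up and Y down.
The two shocks push P in opposite directions, so the effect on P is ambiguous. Both shocks push Y down, so Y falls.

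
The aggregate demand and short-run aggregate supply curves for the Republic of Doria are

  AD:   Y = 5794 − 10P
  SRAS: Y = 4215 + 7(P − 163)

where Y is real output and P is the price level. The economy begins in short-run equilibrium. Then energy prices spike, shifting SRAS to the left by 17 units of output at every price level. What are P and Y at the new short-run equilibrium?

This is a negative supply shock: SRAS shifts left.
New SRAS: Y = 3057 + 7P.
Set AD = SRAS: 5794 − 10P = 3057 + 7P, so 2737 = 17P and P = 161.
Y = 5794 − 10·161 = 4184.

P = 161, Y = 4184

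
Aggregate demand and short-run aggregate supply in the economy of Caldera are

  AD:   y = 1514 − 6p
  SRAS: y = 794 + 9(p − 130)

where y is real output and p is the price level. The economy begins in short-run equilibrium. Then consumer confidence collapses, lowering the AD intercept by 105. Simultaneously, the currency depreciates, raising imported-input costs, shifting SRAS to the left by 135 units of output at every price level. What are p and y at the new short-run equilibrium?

After both shocks: AD is y = 1409 − 6p and SRAS is y = 9p − 511.
Setting them equal: 1920 = 15p, so p = 128.
y = 1409 − 6·128 = 641.

p = 128, y = 641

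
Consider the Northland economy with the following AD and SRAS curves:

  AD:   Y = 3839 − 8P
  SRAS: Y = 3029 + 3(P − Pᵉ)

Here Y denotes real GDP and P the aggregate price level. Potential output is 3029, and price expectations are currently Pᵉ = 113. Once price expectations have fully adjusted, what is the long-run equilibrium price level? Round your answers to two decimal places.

Long-run P = 101.25

Short run: with Pᵉ = 113, SRAS is Y = 2690 + 3P. Setting AD = SRAS gives 1149 = 11P, so P = 104.45 and Y = 3839 − 8P = 3003.36.
Output 3003.36 is below potential 3029, so over time expected prices fall and SRAS shifts right until Y returns to 3029.
Long run: Y = 3029 on the AD curve gives 3029 = 3839 − 8P, so P = 101.25.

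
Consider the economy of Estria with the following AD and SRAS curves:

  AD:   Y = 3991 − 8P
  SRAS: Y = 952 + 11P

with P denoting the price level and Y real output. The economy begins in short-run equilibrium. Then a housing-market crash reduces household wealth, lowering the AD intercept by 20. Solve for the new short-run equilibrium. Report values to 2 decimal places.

This is a negative demand shock: AD shifts left.
New AD: Y = 3971 − 8P.
Set AD = SRAS: 3971 − 8P = 952 + 11P, so 3019 = 19P and P = 158.89.
Substituting into AD, Y = 2699.84.

P = 158.89, Y = 2699.84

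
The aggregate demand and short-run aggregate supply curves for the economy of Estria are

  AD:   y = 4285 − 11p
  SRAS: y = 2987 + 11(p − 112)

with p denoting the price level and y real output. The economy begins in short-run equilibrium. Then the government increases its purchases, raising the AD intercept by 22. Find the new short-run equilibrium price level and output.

This is a positive demand shock: AD shifts right.
New AD: y = 4307 − 11p.
SRAS can be written y = 1755 + 11p.
Set AD = SRAS: 4307 − 11p = 1755 + 11p, so 2552 = 22p and p = 116.
y = 4307 − 11·116 = 3031.

p = 116, y = 3031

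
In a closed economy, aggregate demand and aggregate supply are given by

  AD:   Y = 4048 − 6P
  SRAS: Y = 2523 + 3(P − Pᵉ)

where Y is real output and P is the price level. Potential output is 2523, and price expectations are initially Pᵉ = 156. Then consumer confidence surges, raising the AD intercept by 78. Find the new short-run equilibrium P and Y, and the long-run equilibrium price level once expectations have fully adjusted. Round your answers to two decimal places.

Short run: P = 230.11, Y = 2745.33. Long run: P = 267.17.

AD shifts right: new AD is Y = 4126 − 6P. With Pᵉ = 156, SRAS is Y = 2055 + 3P.
Short run: 4126 − 6P = 2055 + 3P gives 2071 = 9P, so P = 230.11 and Y = 4126 − 6P = 2745.33.
Y = 2745.33 is above potential 2523; expectations adjust and SRAS shifts left until Y = 2523.
Long run: on the new AD curve, 2523 = 4126 − 6P gives P = 267.17.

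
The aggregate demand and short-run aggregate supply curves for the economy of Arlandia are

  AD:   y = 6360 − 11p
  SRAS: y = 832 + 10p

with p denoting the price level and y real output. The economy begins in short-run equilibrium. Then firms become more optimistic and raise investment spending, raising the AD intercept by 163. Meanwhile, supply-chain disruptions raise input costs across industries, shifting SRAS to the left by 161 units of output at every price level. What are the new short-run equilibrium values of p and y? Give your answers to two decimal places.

p = 278.67, y = 3457.67

After both shocks: AD is y = 6523 − 11p and SRAS is y = 671 + 10p.
Setting them equal: 5852 = 21p, so p = 278.67.
Substituting into AD, y = 3457.67.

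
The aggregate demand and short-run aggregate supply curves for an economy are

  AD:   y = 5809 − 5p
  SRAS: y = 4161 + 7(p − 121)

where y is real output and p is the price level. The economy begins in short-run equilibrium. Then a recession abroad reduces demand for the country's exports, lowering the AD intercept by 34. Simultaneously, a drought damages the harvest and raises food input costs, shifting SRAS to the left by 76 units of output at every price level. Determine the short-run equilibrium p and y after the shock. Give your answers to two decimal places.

p = 211.42, y = 4717.92

After both shocks: AD is y = 5775 − 5p and SRAS is y = 3238 + 7p.
Setting them equal: 2537 = 12p, so p = 211.42.
Substituting into AD, y = 4717.92.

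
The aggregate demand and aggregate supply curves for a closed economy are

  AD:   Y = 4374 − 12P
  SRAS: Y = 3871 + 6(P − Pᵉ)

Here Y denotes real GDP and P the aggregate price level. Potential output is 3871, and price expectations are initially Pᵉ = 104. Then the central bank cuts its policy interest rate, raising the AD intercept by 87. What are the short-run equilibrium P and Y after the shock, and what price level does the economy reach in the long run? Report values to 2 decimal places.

AD shifts right: new AD is Y = 4461 − 12P. With Pᵉ = 104, SRAS is Y = 3247 + 6P.
Short run: 4461 − 12P = 3247 + 6P gives 1214 = 18P, so P = 67.44 and Y = 4461 − 12P = 3651.67.
Y = 3651.67 is below potential 3871; expectations adjust and SRAS shifts right until Y = 3871.
Long run: on the new AD curve, 3871 = 4461 − 12P gives P = 49.17.

Short run: P = 67.44, Y = 3651.67. Long run: P = 49.17.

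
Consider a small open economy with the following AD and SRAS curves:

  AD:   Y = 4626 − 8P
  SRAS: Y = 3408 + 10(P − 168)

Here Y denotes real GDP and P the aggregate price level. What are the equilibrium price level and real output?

P = 161, Y = 3338

Write SRAS as Y = 3408 + 10P − 1680 = 1728 + 10P.
Set AD = SRAS: 4626 − 8P = 1728 + 10P, so 2898 = 18P and P = 161.
Then Y = 4626 − 8·161 = 3338.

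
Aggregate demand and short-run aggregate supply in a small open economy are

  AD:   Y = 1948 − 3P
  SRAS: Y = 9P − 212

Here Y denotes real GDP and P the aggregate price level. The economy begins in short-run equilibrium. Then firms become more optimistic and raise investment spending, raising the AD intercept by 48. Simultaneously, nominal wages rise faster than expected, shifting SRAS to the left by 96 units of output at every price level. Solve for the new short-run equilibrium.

P = 192, Y = 1420

After both shocks: AD is Y = 1996 − 3P and SRAS is Y = 9P − 308.
Setting them equal: 2304 = 12P, so P = 192.
Y = 1996 − 3·192 = 1420.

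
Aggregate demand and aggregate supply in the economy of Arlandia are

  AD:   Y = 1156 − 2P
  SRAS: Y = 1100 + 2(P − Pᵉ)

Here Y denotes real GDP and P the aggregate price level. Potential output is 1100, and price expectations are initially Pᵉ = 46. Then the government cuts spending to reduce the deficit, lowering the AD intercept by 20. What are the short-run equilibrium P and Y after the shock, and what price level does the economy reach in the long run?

AD shifts left: new AD is Y = 1136 − 2P. With Pᵉ = 46, SRAS is Y = 1008 + 2P.
Short run: 1136 − 2P = 1008 + 2P gives 128 = 4P, so P = 32 and Y = 1136 − 2·32 = 1072.
Y = 1072 is below potential 1100; expectations adjust and SRAS shifts right until Y = 1100.
Long run: on the new AD curve, 1100 = 1136 − 2P gives P = 18.

Short run: P = 32, Y = 1072. Long run: P = 18.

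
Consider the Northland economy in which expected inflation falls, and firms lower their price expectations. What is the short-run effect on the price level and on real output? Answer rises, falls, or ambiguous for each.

Price level: falls; output: rises

This is a favourable supply shock: SRAS shifts right.
Moving along the downward-sloping AD curve, P falls and Y rises.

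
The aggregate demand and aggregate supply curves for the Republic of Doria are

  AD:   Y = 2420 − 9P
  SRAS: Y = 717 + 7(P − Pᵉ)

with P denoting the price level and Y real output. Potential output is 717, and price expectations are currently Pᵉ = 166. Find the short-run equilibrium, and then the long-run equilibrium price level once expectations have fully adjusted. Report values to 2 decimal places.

Short run: P = 179.06, Y = 808.44. Long run: P = 189.22.

Short run: with Pᵉ = 166, SRAS is Y = 7P − 445. Setting AD = SRAS gives 2865 = 16P, so P = 179.06 and Y = 2420 − 9P = 808.44.
Output 808.44 is above potential 717, so over time expected prices rise and SRAS shifts left until Y returns to 717.
Long run: Y = 717 on the AD curve gives 717 = 2420 − 9P, so P = 189.22.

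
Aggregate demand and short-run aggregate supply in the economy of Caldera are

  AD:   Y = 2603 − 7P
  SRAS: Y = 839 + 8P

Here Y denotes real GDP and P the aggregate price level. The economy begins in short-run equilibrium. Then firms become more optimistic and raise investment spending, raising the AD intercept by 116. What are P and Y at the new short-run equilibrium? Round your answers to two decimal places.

P = 125.33, Y = 1841.67

This is a positive demand shock: AD shifts right.
New AD: Y = 2719 − 7P.
Set AD = SRAS: 2719 − 7P = 839 + 8P, so 1880 = 15P and P = 125.33.
Substituting into AD, Y = 1841.67.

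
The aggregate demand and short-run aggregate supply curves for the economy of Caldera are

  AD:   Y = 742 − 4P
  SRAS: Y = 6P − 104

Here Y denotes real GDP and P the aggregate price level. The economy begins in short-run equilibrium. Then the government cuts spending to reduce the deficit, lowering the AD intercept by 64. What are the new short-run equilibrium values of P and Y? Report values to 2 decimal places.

P = 78.20, Y = 365.20

This is a negative demand shock: AD shifts left.
New AD: Y = 678 − 4P.
Set AD = SRAS: 678 − 4P = 6P − 104, so 782 = 10P and P = 78.20.
Substituting into AD, Y = 365.20.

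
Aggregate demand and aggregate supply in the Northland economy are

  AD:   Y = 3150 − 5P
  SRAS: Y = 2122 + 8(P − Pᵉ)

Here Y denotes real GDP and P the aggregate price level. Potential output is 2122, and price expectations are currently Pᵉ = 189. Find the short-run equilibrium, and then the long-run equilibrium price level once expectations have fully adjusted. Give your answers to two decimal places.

Short run: with Pᵉ = 189, SRAS is Y = 610 + 8P. Setting AD = SRAS gives 2540 = 13P, so P = 195.38 and Y = 3150 − 5P = 2173.08.
Output 2173.08 is above potential 2122, so over time expected prices rise and SRAS shifts left until Y returns to 2122.
Long run: Y = 2122 on the AD curve gives 2122 = 3150 − 5P, so P = 205.60.

Short run: P = 195.38, Y = 2173.08. Long run: P = 205.60.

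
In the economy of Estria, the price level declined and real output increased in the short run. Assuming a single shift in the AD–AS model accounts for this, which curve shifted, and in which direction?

SRAS shifted right

P fell and Y rose. An AD shift moves P and Y in the same direction; an SRAS shift moves them in opposite directions.
Here P and Y moved in opposite directions, so the SRAS curve shifted.
Since Y rose, SRAS shifted right.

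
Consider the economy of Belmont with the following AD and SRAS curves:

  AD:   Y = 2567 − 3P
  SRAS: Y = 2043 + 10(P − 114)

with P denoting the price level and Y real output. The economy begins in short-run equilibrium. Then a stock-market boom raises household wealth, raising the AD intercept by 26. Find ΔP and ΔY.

This is a positive demand shock: AD shifts right.
New AD: Y = 2593 − 3P.
SRAS can be written Y = 903 + 10P.
Set AD = SRAS: 2593 − 3P = 903 + 10P, so 1690 = 13P and P = 130.
Y = 2593 − 3·130 = 2203.
Initially P = 128, Y = 2183, so ΔP = +2 and ΔY = +20.

ΔP = +2, ΔY = +20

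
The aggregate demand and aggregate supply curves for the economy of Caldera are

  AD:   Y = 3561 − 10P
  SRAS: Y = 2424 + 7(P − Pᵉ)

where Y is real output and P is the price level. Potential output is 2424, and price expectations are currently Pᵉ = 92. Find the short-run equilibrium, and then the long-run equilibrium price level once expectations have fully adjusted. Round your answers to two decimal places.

Short run: P = 104.76, Y = 2513.35. Long run: P = 113.70.

Short run: with Pᵉ = 92, SRAS is Y = 1780 + 7P. Setting AD = SRAS gives 1781 = 17P, so P = 104.76 and Y = 3561 − 10P = 2513.35.
Output 2513.35 is above potential 2424, so over time expected prices rise and SRAS shifts left until Y returns to 2424.
Long run: Y = 2424 on the AD curve gives 2424 = 3561 − 10P, so P = 113.70.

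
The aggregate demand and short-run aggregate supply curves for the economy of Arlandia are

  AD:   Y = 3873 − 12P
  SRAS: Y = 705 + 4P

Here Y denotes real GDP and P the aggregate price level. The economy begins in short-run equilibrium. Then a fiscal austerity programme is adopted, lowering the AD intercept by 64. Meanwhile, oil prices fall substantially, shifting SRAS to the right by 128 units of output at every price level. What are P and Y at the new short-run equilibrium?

After both shocks: AD is Y = 3809 − 12P and SRAS is Y = 833 + 4P.
Setting them equal: 2976 = 16P, so P = 186.
Y = 3809 − 12·186 = 1577.

P = 186, Y = 1577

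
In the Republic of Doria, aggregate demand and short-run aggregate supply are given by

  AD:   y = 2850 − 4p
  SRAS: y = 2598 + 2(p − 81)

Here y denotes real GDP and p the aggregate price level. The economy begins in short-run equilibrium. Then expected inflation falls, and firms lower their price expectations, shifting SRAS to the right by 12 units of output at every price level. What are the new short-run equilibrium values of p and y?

p = 67, y = 2582

This is a positive supply shock: SRAS shifts right.
New SRAS: y = 2448 + 2p.
Set AD = SRAS: 2850 − 4p = 2448 + 2p, so 402 = 6p and p = 67.
y = 2850 − 4·67 = 2582.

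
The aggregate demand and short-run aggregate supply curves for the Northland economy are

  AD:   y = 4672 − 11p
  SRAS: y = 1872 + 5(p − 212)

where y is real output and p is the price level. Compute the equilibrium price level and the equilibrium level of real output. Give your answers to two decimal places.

Write SRAS as y = 1872 + 5p − 1060 = 812 + 5p.
Set AD = SRAS: 4672 − 11p = 812 + 5p, so 3860 = 16p and p = 241.25.
Substituting into AD, y = 4672 − 11p = 2018.25.

p = 241.25, y = 2018.25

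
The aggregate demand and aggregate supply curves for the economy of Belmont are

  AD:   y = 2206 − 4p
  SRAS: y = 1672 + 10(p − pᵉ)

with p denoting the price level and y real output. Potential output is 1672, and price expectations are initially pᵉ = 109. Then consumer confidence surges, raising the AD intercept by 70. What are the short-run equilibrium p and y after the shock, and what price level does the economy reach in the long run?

AD shifts right: new AD is y = 2276 − 4p. With pᵉ = 109, SRAS is y = 582 + 10p.
Short run: 2276 − 4p = 582 + 10p gives 1694 = 14p, so p = 121 and y = 2276 − 4·121 = 1792.
y = 1792 is above potential 1672; expectations adjust and SRAS shifts left until y = 1672.
Long run: on the new AD curve, 1672 = 2276 − 4p gives p = 151.

Short run: p = 121, y = 1792. Long run: p = 151.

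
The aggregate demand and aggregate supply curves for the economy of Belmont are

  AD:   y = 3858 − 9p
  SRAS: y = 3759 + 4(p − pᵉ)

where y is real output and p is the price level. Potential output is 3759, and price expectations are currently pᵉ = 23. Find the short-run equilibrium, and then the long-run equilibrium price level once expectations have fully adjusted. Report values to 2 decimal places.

Short run: with pᵉ = 23, SRAS is y = 3667 + 4p. Setting AD = SRAS gives 191 = 13p, so p = 14.69 and y = 3858 − 9p = 3725.77.
Output 3725.77 is below potential 3759, so over time expected prices fall and SRAS shifts right until y returns to 3759.
Long run: y = 3759 on the AD curve gives 3759 = 3858 − 9p, so p = 11.00.

Short run: p = 14.69, y = 3725.77. Long run: p = 11.00.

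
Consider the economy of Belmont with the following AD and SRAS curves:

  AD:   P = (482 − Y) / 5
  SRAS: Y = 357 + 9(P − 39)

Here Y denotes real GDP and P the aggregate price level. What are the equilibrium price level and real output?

Write SRAS as Y = 357 + 9P − 351 = 6 + 9P.
Rearrange AD to Y = 482 − 5P.
Set AD = SRAS: 482 − 5P = 6 + 9P, so 476 = 14P and P = 34.
Then Y = 482 − 5·34 = 312.

P = 34, Y = 312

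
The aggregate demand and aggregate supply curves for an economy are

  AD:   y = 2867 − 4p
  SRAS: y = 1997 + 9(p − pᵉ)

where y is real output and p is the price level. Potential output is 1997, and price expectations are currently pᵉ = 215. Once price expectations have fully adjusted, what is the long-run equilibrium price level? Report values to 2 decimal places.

Short run: with pᵉ = 215, SRAS is y = 62 + 9p. Setting AD = SRAS gives 2805 = 13p, so p = 215.77 and y = 2867 − 4p = 2003.92.
Output 2003.92 is above potential 1997, so over time expected prices rise and SRAS shifts left until y returns to 1997.
Long run: y = 1997 on the AD curve gives 1997 = 2867 − 4p, so p = 217.50.

Long-run p = 217.50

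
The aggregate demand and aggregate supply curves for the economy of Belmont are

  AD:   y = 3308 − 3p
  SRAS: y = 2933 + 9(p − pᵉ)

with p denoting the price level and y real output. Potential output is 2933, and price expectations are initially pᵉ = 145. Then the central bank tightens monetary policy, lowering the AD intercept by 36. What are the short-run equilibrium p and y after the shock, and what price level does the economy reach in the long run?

AD shifts left: new AD is y = 3272 − 3p. With pᵉ = 145, SRAS is y = 1628 + 9p.
Short run: 3272 − 3p = 1628 + 9p gives 1644 = 12p, so p = 137 and y = 3272 − 3·137 = 2861.
y = 2861 is below potential 2933; expectations adjust and SRAS shifts right until y = 2933.
Long run: on the new AD curve, 2933 = 3272 − 3p gives p = 113.

Short run: p = 137, y = 2861. Long run: p = 113.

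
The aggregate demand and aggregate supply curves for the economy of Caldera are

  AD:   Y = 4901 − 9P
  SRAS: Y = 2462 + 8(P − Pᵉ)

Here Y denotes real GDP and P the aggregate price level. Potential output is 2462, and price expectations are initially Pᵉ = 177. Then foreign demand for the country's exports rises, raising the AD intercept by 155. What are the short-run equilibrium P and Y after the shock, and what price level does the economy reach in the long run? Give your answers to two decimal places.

Short run: P = 235.88, Y = 2933.06. Long run: P = 288.22.

AD shifts right: new AD is Y = 5056 − 9P. With Pᵉ = 177, SRAS is Y = 1046 + 8P.
Short run: 5056 − 9P = 1046 + 8P gives 4010 = 17P, so P = 235.88 and Y = 5056 − 9P = 2933.06.
Y = 2933.06 is above potential 2462; expectations adjust and SRAS shifts left until Y = 2462.
Long run: on the new AD curve, 2462 = 5056 − 9P gives P = 288.22.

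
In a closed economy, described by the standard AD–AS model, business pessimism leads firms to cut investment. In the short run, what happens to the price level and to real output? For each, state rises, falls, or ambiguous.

Price level: falls; output: falls

This is a negative demand shock: AD shifts left.
Moving along the upward-sloping SRAS curve, P falls and Y falls.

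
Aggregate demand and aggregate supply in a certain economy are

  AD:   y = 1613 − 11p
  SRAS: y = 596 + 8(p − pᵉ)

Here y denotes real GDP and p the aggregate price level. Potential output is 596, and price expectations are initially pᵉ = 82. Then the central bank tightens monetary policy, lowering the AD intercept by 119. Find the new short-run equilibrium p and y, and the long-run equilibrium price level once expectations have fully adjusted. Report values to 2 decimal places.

Short run: p = 81.79, y = 594.32. Long run: p = 81.64.

AD shifts left: new AD is y = 1494 − 11p. With pᵉ = 82, SRAS is y = 8p − 60.
Short run: 1494 − 11p = 8p − 60 gives 1554 = 19p, so p = 81.79 and y = 1494 − 11p = 594.32.
y = 594.32 is below potential 596; expectations adjust and SRAS shifts right until y = 596.
Long run: on the new AD curve, 596 = 1494 − 11p gives p = 81.64.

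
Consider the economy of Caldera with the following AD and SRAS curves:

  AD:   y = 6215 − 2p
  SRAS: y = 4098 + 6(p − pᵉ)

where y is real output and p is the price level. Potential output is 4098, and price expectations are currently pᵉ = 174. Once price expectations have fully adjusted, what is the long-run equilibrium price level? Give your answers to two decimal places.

Short run: with pᵉ = 174, SRAS is y = 3054 + 6p. Setting AD = SRAS gives 3161 = 8p, so p = 395.13 and y = 6215 − 2p = 5424.75.
Output 5424.75 is above potential 4098, so over time expected prices rise and SRAS shifts left until y returns to 4098.
Long run: y = 4098 on the AD curve gives 4098 = 6215 − 2p, so p = 1058.50.

Long-run p = 1058.50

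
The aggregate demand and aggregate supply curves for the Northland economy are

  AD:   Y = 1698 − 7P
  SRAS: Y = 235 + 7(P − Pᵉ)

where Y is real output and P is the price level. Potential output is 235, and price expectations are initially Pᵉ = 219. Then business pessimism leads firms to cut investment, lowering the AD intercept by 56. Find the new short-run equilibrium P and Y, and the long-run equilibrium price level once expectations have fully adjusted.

Short run: P = 210, Y = 172. Long run: P = 201.

AD shifts left: new AD is Y = 1642 − 7P. With Pᵉ = 219, SRAS is Y = 7P − 1298.
Short run: 1642 − 7P = 7P − 1298 gives 2940 = 14P, so P = 210 and Y = 1642 − 7·210 = 172.
Y = 172 is below potential 235; expectations adjust and SRAS shifts right until Y = 235.
Long run: on the new AD curve, 235 = 1642 − 7P gives P = 201.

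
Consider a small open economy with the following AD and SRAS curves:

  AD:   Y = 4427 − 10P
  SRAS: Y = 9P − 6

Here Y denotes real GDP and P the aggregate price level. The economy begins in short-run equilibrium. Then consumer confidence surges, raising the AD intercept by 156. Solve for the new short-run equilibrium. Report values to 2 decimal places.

P = 241.53, Y = 2167.74

This is a positive demand shock: AD shifts right.
New AD: Y = 4583 − 10P.
Set AD = SRAS: 4583 − 10P = 9P − 6, so 4589 = 19P and P = 241.53.
Substituting into AD, Y = 2167.74.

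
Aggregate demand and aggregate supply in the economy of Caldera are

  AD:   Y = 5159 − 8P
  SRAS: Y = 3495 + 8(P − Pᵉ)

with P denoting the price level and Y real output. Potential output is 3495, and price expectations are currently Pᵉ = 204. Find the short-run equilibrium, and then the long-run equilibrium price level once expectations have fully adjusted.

Short run: P = 206, Y = 3511. Long run: P = 208.

Short run: with Pᵉ = 204, SRAS is Y = 1863 + 8P. Setting AD = SRAS gives 3296 = 16P, so P = 206 and Y = 5159 − 8·206 = 3511.
Output 3511 is above potential 3495, so over time expected prices rise and SRAS shifts left until Y returns to 3495.
Long run: Y = 3495 on the AD curve gives 3495 = 5159 − 8P, so P = 208.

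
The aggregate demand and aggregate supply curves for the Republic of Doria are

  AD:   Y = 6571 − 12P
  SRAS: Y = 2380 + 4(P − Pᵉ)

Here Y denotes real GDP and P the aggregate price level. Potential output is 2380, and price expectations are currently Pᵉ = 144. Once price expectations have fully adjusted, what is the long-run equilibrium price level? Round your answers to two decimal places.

Long-run P = 349.25

Short run: with Pᵉ = 144, SRAS is Y = 1804 + 4P. Setting AD = SRAS gives 4767 = 16P, so P = 297.94 and Y = 6571 − 12P = 2995.75.
Output 2995.75 is above potential 2380, so over time expected prices rise and SRAS shifts left until Y returns to 2380.
Long run: Y = 2380 on the AD curve gives 2380 = 6571 − 12P, so P = 349.25.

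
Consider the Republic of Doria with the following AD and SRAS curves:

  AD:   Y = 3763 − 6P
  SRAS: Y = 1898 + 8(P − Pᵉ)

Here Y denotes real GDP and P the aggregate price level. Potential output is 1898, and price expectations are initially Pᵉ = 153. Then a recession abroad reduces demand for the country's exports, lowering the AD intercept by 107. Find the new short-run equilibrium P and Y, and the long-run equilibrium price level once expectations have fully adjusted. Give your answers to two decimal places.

AD shifts left: new AD is Y = 3656 − 6P. With Pᵉ = 153, SRAS is Y = 674 + 8P.
Short run: 3656 − 6P = 674 + 8P gives 2982 = 14P, so P = 213.00 and Y = 3656 − 6P = 2378.00.
Y = 2378.00 is above potential 1898; expectations adjust and SRAS shifts left until Y = 1898.
Long run: on the new AD curve, 1898 = 3656 − 6P gives P = 293.00.

Short run: P = 213.00, Y = 2378.00. Long run: P = 293.00.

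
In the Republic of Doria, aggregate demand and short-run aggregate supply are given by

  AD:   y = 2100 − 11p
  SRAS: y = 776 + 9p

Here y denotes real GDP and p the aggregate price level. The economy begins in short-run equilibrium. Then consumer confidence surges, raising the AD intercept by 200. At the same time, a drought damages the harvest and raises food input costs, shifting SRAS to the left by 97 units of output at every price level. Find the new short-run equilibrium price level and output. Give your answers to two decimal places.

After both shocks: AD is y = 2300 − 11p and SRAS is y = 679 + 9p.
Setting them equal: 1621 = 20p, so p = 81.05.
Substituting into AD, y = 1408.45.

p = 81.05, y = 1408.45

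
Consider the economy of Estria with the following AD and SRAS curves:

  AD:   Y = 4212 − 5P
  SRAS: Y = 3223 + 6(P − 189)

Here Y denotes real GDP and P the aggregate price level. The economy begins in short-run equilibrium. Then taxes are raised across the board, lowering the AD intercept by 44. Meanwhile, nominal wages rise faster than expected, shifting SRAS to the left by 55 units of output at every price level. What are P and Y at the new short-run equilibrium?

P = 194, Y = 3198

After both shocks: AD is Y = 4168 − 5P and SRAS is Y = 2034 + 6P.
Setting them equal: 2134 = 11P, so P = 194.
Y = 4168 − 5·194 = 3198.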